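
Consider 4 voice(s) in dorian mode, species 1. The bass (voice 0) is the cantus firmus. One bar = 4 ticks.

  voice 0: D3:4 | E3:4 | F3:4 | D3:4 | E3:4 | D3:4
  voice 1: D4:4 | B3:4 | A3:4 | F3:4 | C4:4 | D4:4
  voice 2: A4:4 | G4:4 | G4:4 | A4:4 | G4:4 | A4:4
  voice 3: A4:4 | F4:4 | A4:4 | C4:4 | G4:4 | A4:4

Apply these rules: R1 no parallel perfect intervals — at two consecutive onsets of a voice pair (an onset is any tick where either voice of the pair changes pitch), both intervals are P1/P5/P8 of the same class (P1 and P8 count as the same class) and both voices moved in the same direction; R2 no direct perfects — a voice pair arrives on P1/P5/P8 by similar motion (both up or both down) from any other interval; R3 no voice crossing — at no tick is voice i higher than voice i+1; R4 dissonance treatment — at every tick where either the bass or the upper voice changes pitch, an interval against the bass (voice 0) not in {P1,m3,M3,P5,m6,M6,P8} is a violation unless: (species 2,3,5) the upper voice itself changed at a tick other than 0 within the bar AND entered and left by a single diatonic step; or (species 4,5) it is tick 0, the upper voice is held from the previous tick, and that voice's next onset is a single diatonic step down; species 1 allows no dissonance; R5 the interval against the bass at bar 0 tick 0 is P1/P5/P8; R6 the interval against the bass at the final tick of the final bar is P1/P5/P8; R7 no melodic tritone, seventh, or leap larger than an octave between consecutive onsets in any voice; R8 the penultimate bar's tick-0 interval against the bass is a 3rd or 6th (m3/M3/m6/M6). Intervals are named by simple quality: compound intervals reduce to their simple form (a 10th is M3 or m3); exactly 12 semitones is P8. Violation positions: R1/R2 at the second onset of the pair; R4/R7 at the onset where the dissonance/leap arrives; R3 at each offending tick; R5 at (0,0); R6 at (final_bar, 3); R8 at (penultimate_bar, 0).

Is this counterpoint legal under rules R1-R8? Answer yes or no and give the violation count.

No (16 violations)

bar 0: v0=D3 v1=D4 v2=A4 v3=A4 (P5)
bar 1: v0=E3 v1=B3 v2=G4 v3=F4 (m2)
bar 2: v0=F3 v1=A3 v2=G4 v3=A4 (M3)
bar 3: v0=D3 v1=F3 v2=A4 v3=C4 (m7)
bar 4: v0=E3 v1=C4 v2=G4 v3=G4 (m3)
bar 5: v0=D3 v1=D4 v2=A4 v3=A4 (P5)
  R3 @ bar1.0: G4 above F4
  R4 @ bar1.0: E3/F4 m2 untreated
  R3 @ bar1.1: G4 above F4
  R3 @ bar1.2: G4 above F4
  R3 @ bar1.3: G4 above F4
  R4 @ bar2.0: F3/G4 M2 untreated
  R2 @ bar3.0: A3/A4 P8 -> F3/C4 P5 similar
  R3 @ bar3.0: A4 above C4
  R4 @ bar3.0: D3/C4 m7 untreated
  R3 @ bar3.1: A4 above C4
  R3 @ bar3.2: A4 above C4
  R3 @ bar3.3: A4 above C4
  R1 @ bar4.0: F3/C4 P5 -> C4/G4 P5 similar
  R1 @ bar5.0: C4/G4 P5 -> D4/A4 P5 similar
  R1 @ bar5.0: C4/G4 P5 -> D4/A4 P5 similar
  R1 @ bar5.0: G4/G4 P1 -> A4/A4 P1 similar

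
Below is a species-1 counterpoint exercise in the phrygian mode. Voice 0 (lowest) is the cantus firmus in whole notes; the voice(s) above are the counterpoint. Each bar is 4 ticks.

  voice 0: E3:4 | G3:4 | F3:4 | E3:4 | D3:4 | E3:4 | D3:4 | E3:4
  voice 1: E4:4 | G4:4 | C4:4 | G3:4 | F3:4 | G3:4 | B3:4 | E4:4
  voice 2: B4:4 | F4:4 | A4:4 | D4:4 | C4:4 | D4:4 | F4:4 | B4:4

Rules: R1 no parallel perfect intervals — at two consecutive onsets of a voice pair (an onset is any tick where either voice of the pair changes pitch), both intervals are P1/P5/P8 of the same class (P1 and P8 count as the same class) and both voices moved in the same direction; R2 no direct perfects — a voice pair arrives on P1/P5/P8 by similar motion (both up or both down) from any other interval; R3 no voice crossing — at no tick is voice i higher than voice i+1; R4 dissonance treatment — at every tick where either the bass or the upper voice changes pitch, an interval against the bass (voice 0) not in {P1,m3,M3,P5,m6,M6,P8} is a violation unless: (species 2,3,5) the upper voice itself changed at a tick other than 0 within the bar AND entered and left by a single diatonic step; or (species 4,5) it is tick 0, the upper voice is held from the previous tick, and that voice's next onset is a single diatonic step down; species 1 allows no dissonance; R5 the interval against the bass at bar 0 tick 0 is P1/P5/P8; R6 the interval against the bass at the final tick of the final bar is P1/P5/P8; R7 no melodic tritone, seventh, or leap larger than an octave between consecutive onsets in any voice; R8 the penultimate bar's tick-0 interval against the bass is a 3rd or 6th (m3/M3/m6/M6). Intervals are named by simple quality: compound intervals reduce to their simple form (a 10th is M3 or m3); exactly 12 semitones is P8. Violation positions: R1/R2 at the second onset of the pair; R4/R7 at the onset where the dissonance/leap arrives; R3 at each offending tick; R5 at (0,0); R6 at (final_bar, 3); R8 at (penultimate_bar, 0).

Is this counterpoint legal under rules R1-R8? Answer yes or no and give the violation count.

No (18 violations)

bar 0: v0=E3 v1=E4 v2=B4 (P5)
bar 1: v0=G3 v1=G4 v2=F4 (m7)
bar 2: v0=F3 v1=C4 v2=A4 (M3)
bar 3: v0=E3 v1=G3 v2=D4 (m7)
bar 4: v0=D3 v1=F3 v2=C4 (m7)
bar 5: v0=E3 v1=G3 v2=D4 (m7)
bar 6: v0=D3 v1=B3 v2=F4 (m3)
bar 7: v0=E3 v1=E4 v2=B4 (P5)
  R1 @ bar1.0: E3/E4 P8 -> G3/G4 P8 similar
  R3 @ bar1.0: G4 above F4
  R4 @ bar1.0: G3/F4 m7 untreated
  R7 @ bar1.0: B4->F4 leap 6st
  R3 @ bar1.1: G4 above F4
  R3 @ bar1.2: G4 above F4
  R3 @ bar1.3: G4 above F4
  R2 @ bar2.0: G3/G4 P8 -> F3/C4 P5 similar
  R2 @ bar3.0: C4/A4 M6 -> G3/D4 P5 similar
  R4 @ bar3.0: E3/D4 m7 untreated
  R1 @ bar4.0: G3/D4 P5 -> F3/C4 P5 similar
  R4 @ bar4.0: D3/C4 m7 untreated
  R1 @ bar5.0: F3/C4 P5 -> G3/D4 P5 similar
  R4 @ bar5.0: E3/D4 m7 untreated
  R2 @ bar7.0: D3/B3 M6 -> E3/E4 P8 similar
  R2 @ bar7.0: D3/F4 m3 -> E3/B4 P5 similar
  R2 @ bar7.0: B3/F4 TT -> E4/B4 P5 similar
  R7 @ bar7.0: F4->B4 leap 6st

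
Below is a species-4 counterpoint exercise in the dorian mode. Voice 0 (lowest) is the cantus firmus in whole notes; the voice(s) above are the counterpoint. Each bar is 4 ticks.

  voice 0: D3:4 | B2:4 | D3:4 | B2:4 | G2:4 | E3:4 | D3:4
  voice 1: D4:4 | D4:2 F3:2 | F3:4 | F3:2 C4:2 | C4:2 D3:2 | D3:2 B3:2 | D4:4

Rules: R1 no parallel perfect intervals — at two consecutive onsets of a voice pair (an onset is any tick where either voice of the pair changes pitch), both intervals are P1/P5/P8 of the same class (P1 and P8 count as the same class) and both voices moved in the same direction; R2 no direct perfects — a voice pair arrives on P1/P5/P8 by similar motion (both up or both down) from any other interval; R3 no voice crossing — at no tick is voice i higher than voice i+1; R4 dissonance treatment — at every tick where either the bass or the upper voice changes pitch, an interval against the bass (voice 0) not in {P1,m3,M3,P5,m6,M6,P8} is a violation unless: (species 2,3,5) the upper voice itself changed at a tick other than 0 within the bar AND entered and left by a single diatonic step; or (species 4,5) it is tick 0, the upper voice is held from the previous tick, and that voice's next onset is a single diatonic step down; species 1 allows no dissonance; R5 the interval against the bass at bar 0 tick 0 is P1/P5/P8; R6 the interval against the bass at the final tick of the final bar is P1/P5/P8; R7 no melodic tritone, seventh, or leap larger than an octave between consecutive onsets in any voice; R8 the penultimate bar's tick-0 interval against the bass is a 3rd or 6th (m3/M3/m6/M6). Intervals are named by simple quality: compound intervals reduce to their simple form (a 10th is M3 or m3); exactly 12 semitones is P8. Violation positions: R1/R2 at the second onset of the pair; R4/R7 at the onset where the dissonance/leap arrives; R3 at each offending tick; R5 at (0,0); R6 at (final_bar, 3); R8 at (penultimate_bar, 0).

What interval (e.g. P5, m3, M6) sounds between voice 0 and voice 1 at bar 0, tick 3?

voice 0=D3 voice 1=D4 -> P8

P8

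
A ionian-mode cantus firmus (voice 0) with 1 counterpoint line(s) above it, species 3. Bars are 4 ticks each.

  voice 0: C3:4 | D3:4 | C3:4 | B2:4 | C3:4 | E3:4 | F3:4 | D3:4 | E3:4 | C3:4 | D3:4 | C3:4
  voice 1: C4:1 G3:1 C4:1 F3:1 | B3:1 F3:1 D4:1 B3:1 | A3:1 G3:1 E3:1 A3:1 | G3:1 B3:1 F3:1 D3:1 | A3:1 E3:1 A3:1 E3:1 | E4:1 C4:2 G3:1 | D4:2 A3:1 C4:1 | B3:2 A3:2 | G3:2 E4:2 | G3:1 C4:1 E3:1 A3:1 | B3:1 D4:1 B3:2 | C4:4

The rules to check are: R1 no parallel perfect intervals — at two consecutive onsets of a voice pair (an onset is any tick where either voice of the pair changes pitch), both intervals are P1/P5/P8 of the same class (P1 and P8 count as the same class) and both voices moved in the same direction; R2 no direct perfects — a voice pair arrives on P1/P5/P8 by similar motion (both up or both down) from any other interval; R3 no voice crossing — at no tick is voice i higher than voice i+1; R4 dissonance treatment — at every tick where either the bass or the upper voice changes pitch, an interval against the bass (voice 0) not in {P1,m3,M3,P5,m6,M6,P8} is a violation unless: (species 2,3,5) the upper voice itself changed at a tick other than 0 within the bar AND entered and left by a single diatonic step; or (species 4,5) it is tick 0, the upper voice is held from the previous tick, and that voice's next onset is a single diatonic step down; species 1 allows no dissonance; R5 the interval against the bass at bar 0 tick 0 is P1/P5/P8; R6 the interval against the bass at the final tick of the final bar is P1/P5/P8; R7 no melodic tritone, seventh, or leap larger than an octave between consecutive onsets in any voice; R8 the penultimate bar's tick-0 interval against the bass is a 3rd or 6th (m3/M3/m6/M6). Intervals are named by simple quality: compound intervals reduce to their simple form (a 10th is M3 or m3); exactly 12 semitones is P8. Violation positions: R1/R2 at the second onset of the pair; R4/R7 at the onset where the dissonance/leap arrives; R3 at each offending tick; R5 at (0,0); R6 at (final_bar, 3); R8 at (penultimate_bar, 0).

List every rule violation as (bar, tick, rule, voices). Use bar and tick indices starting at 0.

(0, 3, R4, (0, 1))
(1, 0, R7, (1,))
(1, 1, R7, (1,))
(3, 2, R4, (0, 1))
(3, 2, R7, (1,))
(5, 0, R2, (0, 1))
(9, 0, R2, (0, 1))

bar 0: v0=C3 v1=C4 downbeat P8
bar 1: v0=D3 v1=B3 downbeat M6
bar 2: v0=C3 v1=A3 downbeat M6
bar 3: v0=B2 v1=G3 downbeat m6
bar 4: v0=C3 v1=A3 downbeat M6
bar 5: v0=E3 v1=E4 downbeat P8
bar 6: v0=F3 v1=D4 downbeat M6
bar 7: v0=D3 v1=B3 downbeat M6
bar 8: v0=E3 v1=G3 downbeat m3
bar 9: v0=C3 v1=G3 downbeat P5
bar 10: v0=D3 v1=B3 downbeat M6
bar 11: v0=C3 v1=C4 downbeat P8
  -> R4 @ bar 0 tick 3 v(0, 1): C3/F3 P4 untreated
  -> R7 @ bar 1 tick 0 v(1,): F3->B3 leap 6st
  -> R7 @ bar 1 tick 1 v(1,): B3->F3 leap 6st
  -> R4 @ bar 3 tick 2 v(0, 1): B2/F3 TT untreated
  -> R7 @ bar 3 tick 2 v(1,): B3->F3 leap 6st
  -> R2 @ bar 5 tick 0 v(0, 1): C3/E3 M3 -> E3/E4 P8 similar
  -> R2 @ bar 9 tick 0 v(0, 1): E3/E4 P8 -> C3/G3 P5 similar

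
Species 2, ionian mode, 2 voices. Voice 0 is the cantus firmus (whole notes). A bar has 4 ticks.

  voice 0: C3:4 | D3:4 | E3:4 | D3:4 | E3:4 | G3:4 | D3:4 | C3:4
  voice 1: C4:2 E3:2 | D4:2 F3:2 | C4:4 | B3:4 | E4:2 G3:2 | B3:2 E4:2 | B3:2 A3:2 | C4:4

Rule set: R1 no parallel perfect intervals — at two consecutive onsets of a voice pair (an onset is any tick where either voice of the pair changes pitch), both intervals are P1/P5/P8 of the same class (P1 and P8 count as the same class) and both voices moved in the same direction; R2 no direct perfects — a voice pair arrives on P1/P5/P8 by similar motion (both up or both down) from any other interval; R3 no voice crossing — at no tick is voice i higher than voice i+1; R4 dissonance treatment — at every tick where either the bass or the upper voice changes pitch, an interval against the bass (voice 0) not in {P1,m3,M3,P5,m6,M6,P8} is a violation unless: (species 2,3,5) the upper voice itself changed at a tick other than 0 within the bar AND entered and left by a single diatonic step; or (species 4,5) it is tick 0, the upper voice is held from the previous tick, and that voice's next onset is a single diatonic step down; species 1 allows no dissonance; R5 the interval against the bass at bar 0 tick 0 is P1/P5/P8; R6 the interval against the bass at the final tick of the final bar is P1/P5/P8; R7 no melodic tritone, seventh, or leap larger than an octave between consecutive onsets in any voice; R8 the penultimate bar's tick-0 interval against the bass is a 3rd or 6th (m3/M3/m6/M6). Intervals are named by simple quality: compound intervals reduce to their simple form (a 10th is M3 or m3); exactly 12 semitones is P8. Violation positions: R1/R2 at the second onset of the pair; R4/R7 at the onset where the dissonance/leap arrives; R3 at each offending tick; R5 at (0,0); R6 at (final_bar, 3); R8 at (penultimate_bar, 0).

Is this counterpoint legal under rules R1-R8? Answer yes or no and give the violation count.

No (3 violations)

bar 0: v0=C3 v1=C4 (P8)
bar 1: v0=D3 v1=D4 (P8)
bar 2: v0=E3 v1=C4 (m6)
bar 3: v0=D3 v1=B3 (M6)
bar 4: v0=E3 v1=E4 (P8)
bar 5: v0=G3 v1=B3 (M3)
bar 6: v0=D3 v1=B3 (M6)
bar 7: v0=C3 v1=C4 (P8)
  R2 @ bar1.0: C3/E3 M3 -> D3/D4 P8 similar
  R7 @ bar1.0: E3->D4 leap 10st
  R2 @ bar4.0: D3/B3 M6 -> E3/E4 P8 similar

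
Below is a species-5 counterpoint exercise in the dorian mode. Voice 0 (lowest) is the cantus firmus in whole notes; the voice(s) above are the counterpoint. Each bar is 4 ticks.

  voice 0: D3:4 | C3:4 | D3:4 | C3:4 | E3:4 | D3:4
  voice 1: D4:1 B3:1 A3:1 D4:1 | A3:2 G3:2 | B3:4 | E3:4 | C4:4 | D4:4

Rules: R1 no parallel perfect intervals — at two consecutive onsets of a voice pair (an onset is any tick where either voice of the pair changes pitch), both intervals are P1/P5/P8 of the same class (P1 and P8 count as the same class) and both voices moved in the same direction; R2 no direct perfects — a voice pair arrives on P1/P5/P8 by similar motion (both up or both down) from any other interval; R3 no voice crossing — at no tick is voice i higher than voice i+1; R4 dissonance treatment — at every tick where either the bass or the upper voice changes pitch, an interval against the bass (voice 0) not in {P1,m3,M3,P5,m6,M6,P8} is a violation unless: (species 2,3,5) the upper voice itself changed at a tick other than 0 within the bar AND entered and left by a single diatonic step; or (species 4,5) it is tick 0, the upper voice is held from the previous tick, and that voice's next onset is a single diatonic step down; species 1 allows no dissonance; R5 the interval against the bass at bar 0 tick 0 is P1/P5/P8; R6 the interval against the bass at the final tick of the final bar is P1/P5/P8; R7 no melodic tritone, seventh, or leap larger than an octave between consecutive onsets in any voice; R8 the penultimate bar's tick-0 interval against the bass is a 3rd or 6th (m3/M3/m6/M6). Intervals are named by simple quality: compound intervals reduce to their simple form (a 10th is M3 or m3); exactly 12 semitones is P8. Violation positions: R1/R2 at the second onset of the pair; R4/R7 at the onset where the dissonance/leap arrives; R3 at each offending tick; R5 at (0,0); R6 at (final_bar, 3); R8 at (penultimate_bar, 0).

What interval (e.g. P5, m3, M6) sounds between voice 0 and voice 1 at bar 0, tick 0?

P8

voice 0=D3 voice 1=D4 -> P8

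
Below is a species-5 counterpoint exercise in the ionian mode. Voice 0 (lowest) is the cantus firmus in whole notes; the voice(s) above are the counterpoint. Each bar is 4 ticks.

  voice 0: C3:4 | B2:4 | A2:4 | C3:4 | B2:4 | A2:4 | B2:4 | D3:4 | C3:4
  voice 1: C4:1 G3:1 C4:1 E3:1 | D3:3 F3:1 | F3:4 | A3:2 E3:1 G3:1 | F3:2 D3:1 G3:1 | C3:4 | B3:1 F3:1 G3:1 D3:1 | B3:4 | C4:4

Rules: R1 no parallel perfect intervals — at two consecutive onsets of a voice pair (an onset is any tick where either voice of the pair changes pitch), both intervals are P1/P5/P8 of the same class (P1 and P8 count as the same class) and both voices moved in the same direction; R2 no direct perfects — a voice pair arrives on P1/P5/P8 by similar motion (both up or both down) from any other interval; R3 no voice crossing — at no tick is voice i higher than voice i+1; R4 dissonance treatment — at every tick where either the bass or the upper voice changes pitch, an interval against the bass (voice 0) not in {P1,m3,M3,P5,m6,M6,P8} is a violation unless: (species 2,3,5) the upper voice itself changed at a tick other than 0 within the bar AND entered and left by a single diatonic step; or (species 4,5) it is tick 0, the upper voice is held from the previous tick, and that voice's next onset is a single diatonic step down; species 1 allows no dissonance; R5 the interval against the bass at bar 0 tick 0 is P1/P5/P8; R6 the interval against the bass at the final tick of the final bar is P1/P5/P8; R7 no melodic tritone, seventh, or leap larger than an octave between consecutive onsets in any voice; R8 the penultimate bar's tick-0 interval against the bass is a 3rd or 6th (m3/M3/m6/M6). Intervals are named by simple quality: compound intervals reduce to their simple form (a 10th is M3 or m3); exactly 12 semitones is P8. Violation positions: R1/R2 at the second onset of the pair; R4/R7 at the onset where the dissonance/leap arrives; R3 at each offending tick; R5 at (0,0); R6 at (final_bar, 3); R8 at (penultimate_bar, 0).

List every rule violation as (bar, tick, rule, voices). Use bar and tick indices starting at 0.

(1, 3, R4, (0, 1))
(4, 0, R4, (0, 1))
(6, 0, R2, (0, 1))
(6, 0, R7, (1,))
(6, 1, R4, (0, 1))
(6, 1, R7, (1,))

bar 0: v0=C3 v1=C4 downbeat P8
bar 1: v0=B2 v1=D3 downbeat m3
bar 2: v0=A2 v1=F3 downbeat m6
bar 3: v0=C3 v1=A3 downbeat M6
bar 4: v0=B2 v1=F3 downbeat TT
bar 5: v0=A2 v1=C3 downbeat m3
bar 6: v0=B2 v1=B3 downbeat P8
bar 7: v0=D3 v1=B3 downbeat M6
bar 8: v0=C3 v1=C4 downbeat P8
  -> R4 @ bar 1 tick 3 v(0, 1): B2/F3 TT untreated
  -> R4 @ bar 4 tick 0 v(0, 1): B2/F3 TT untreated
  -> R2 @ bar 6 tick 0 v(0, 1): A2/C3 m3 -> B2/B3 P8 similar
  -> R7 @ bar 6 tick 0 v(1,): C3->B3 leap 11st
  -> R4 @ bar 6 tick 1 v(0, 1): B2/F3 TT untreated
  -> R7 @ bar 6 tick 1 v(1,): B3->F3 leap 6st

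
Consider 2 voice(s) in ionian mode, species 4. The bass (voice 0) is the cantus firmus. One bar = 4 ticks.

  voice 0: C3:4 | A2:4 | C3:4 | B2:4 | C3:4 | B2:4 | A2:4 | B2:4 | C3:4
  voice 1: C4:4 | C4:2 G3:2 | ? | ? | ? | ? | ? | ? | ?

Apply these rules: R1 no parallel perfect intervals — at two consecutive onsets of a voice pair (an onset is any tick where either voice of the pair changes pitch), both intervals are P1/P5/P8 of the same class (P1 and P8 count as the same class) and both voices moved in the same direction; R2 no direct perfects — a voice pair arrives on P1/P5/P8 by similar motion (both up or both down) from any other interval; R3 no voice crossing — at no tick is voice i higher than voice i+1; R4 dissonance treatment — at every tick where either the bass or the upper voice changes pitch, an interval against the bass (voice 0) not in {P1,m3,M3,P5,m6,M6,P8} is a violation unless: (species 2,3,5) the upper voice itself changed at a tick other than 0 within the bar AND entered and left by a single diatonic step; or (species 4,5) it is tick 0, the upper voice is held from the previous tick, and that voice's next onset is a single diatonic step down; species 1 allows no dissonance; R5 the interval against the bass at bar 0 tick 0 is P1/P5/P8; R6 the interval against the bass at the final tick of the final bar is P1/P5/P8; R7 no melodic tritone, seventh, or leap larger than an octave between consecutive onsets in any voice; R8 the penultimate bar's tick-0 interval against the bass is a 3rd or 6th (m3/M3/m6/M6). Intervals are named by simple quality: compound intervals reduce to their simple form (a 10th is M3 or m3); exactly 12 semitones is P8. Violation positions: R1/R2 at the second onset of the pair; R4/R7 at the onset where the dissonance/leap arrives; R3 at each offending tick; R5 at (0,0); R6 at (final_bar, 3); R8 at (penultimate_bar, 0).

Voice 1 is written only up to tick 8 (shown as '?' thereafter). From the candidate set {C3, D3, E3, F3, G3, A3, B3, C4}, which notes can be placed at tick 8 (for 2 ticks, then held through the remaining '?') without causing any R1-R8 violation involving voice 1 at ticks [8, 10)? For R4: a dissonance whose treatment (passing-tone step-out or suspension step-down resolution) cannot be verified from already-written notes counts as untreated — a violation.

C3: legal
D3: violates R4
E3: legal
F3: violates R4
G3: legal
A3: legal
B3: violates R4
C4: violates R2

{A3, C3, E3, G3}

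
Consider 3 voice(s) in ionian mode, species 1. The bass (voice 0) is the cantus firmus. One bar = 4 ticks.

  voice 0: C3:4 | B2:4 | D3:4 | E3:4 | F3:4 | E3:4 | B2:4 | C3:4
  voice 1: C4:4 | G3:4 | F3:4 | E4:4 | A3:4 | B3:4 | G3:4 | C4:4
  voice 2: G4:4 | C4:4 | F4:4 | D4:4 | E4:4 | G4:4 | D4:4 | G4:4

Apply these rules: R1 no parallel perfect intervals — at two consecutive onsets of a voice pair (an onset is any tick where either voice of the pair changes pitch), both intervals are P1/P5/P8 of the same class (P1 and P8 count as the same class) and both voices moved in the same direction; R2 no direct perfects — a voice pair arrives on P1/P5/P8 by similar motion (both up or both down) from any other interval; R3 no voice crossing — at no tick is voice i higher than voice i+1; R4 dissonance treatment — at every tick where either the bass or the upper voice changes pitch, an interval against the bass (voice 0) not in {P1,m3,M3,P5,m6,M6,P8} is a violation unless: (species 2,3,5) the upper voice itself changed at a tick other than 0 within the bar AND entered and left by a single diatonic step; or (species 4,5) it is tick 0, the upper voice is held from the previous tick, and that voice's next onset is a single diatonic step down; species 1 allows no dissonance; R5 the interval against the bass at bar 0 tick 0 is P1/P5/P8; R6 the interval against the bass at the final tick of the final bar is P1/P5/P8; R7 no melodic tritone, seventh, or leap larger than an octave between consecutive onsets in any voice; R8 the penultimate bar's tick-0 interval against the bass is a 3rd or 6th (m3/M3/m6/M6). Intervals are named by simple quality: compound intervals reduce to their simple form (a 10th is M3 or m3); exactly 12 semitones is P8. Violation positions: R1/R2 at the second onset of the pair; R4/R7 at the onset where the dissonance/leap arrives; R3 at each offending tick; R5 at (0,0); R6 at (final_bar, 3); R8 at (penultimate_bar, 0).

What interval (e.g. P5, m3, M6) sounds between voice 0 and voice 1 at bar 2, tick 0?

voice 0=D3 voice 1=F3 -> m3

m3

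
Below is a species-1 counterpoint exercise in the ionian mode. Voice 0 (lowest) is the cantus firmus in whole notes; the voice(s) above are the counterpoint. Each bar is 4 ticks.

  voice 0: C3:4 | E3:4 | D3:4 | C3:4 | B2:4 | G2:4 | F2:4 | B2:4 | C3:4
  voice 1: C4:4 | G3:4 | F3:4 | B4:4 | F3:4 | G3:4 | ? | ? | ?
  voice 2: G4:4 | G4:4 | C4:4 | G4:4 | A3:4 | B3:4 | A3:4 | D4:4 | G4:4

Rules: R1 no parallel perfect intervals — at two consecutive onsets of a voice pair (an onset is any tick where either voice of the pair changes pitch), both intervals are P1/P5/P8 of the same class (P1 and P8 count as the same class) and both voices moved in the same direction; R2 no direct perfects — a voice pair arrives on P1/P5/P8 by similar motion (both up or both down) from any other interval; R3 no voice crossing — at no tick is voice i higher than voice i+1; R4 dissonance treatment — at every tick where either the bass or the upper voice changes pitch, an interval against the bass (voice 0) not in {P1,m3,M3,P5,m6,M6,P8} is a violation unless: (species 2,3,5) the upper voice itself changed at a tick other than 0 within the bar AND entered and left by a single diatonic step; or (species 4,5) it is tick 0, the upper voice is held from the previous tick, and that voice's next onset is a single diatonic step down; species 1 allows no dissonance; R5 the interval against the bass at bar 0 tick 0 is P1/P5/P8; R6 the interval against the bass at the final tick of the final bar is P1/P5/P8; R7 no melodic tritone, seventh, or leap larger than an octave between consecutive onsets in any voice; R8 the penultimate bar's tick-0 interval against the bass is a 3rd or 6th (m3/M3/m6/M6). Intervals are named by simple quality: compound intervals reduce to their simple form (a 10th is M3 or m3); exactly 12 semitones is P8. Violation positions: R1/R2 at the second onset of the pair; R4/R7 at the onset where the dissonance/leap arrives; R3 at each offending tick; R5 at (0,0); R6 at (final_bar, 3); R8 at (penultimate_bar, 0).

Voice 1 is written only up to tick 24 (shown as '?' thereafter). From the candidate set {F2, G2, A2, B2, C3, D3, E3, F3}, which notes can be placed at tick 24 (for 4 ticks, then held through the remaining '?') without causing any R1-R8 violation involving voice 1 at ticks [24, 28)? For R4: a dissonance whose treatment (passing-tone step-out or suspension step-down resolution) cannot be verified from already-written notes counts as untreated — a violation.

F2: violates R1,R7
G2: violates R4
A2: violates R2,R7
B2: violates R4
C3: violates R2
D3: violates R2
E3: violates R4
F3: violates R1

{}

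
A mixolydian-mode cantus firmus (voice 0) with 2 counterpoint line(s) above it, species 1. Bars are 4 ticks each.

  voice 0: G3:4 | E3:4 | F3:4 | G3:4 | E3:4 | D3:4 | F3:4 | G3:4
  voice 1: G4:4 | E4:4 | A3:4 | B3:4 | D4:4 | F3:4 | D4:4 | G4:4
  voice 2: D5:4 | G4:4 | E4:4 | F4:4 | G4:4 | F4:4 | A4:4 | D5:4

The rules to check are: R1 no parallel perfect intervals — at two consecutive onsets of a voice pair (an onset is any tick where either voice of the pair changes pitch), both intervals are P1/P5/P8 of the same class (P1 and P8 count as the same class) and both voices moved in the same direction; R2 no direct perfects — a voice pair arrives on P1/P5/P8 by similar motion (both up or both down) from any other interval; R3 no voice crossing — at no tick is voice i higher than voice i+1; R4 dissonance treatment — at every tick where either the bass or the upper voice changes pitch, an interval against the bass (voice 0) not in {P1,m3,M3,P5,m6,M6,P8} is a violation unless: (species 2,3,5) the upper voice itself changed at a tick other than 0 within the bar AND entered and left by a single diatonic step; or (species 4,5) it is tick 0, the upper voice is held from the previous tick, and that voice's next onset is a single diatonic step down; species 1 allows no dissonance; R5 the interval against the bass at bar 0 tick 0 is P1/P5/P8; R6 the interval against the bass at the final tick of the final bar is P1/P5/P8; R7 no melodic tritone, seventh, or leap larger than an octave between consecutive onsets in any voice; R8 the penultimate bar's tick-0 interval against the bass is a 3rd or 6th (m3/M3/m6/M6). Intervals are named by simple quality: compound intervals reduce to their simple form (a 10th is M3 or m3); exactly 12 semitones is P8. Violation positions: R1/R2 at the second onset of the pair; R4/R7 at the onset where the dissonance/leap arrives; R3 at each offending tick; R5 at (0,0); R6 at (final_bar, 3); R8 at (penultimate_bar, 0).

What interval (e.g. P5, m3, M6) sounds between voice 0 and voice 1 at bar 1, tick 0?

P8

voice 0=E3 voice 1=E4 -> P8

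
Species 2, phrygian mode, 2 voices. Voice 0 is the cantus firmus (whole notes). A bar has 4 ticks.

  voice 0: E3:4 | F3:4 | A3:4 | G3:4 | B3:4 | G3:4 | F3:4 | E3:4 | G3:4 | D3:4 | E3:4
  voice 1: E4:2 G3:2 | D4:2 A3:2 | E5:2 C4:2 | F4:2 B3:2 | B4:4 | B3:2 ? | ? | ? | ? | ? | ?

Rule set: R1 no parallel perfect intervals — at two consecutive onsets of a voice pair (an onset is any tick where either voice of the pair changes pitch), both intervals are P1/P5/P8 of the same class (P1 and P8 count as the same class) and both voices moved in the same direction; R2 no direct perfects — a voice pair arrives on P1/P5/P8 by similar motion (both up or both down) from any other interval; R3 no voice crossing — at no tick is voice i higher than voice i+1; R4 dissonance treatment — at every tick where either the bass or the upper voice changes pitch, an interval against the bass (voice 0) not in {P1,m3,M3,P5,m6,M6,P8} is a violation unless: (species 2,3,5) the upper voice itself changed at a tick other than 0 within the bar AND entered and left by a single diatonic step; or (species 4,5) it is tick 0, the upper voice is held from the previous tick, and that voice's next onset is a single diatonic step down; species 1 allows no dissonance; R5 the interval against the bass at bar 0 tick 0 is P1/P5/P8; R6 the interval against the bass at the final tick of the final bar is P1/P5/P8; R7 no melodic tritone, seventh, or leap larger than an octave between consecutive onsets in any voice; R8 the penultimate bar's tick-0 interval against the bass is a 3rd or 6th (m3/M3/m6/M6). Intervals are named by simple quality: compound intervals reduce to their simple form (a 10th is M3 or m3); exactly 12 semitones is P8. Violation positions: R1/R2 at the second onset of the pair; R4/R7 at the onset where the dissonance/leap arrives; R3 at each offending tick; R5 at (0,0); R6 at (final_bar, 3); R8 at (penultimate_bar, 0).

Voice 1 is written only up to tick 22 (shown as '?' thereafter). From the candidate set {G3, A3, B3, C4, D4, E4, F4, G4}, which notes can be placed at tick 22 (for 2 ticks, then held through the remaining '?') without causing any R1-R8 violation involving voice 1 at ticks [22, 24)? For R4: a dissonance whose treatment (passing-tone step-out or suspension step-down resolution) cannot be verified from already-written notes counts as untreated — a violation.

G3: legal
A3: violates R4
B3: legal
C4: violates R4
D4: legal
E4: legal
F4: violates R4,R7
G4: legal

{B3, D4, E4, G3, G4}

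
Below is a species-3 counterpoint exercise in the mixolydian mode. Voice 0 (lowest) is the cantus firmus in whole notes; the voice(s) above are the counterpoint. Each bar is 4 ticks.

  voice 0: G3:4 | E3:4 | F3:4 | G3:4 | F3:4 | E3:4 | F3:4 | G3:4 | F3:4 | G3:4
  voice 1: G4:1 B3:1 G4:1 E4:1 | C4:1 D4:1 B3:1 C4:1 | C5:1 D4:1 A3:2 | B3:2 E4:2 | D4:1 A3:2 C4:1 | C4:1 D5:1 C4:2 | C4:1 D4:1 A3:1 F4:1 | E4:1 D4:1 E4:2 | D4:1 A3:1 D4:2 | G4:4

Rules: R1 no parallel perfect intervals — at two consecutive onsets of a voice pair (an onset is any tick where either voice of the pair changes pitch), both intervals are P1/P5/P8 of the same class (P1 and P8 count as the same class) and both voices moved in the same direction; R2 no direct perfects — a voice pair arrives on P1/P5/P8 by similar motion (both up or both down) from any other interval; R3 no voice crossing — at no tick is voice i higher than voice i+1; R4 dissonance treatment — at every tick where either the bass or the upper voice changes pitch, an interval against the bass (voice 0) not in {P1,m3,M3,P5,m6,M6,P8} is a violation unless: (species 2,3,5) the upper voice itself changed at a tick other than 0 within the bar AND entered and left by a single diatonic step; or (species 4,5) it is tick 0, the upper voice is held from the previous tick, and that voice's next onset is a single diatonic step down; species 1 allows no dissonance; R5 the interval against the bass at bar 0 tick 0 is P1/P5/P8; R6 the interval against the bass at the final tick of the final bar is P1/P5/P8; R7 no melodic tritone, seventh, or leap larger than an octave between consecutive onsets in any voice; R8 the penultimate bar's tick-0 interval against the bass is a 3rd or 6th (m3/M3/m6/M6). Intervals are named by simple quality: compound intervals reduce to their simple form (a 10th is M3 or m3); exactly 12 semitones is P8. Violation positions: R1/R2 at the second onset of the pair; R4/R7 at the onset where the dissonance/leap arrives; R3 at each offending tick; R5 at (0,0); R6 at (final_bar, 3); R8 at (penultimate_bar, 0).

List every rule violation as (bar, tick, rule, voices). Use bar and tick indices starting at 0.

bar 0: v0=G3 v1=G4 downbeat P8
bar 1: v0=E3 v1=C4 downbeat m6
bar 2: v0=F3 v1=C5 downbeat P5
bar 3: v0=G3 v1=B3 downbeat M3
bar 4: v0=F3 v1=D4 downbeat M6
bar 5: v0=E3 v1=C4 downbeat m6
bar 6: v0=F3 v1=C4 downbeat P5
bar 7: v0=G3 v1=E4 downbeat M6
bar 8: v0=F3 v1=D4 downbeat M6
bar 9: v0=G3 v1=G4 downbeat P8
  -> R4 @ bar 1 tick 1 v(0, 1): E3/D4 m7 untreated
  -> R2 @ bar 2 tick 0 v(0, 1): E3/C4 m6 -> F3/C5 P5 similar
  -> R7 @ bar 2 tick 1 v(1,): C5->D4 leap 10st
  -> R4 @ bar 5 tick 1 v(0, 1): E3/D5 m7 untreated
  -> R7 @ bar 5 tick 1 v(1,): C4->D5 leap 14st
  -> R7 @ bar 5 tick 2 v(1,): D5->C4 leap 14st
  -> R2 @ bar 9 tick 0 v(0, 1): F3/D4 M6 -> G3/G4 P8 similar

(1, 1, R4, (0, 1))
(2, 0, R2, (0, 1))
(2, 1, R7, (1,))
(5, 1, R4, (0, 1))
(5, 1, R7, (1,))
(5, 2, R7, (1,))
(9, 0, R2, (0, 1))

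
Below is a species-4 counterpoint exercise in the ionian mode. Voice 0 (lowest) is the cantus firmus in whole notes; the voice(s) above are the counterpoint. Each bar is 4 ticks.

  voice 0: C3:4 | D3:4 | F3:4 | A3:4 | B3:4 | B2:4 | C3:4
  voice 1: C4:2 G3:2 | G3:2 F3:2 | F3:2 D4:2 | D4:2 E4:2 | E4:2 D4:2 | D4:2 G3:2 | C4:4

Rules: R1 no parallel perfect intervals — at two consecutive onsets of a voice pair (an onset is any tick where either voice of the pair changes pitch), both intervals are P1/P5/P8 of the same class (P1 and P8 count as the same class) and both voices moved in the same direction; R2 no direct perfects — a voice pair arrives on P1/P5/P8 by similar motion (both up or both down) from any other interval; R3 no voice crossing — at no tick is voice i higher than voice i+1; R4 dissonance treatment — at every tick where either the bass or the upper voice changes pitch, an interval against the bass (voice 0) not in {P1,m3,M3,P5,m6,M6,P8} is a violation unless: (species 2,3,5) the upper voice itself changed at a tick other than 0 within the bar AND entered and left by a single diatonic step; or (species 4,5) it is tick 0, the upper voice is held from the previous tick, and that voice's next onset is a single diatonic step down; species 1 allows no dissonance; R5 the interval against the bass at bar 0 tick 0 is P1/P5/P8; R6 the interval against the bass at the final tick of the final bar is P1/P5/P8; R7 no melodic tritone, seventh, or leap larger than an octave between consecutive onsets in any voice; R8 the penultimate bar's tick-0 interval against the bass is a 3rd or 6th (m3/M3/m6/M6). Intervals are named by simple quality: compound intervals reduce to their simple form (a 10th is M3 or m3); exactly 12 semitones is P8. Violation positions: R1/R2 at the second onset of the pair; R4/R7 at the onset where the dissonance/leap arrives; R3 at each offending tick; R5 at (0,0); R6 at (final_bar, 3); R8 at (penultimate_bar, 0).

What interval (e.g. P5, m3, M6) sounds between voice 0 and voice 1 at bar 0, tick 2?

P5

voice 0=C3 voice 1=G3 -> P5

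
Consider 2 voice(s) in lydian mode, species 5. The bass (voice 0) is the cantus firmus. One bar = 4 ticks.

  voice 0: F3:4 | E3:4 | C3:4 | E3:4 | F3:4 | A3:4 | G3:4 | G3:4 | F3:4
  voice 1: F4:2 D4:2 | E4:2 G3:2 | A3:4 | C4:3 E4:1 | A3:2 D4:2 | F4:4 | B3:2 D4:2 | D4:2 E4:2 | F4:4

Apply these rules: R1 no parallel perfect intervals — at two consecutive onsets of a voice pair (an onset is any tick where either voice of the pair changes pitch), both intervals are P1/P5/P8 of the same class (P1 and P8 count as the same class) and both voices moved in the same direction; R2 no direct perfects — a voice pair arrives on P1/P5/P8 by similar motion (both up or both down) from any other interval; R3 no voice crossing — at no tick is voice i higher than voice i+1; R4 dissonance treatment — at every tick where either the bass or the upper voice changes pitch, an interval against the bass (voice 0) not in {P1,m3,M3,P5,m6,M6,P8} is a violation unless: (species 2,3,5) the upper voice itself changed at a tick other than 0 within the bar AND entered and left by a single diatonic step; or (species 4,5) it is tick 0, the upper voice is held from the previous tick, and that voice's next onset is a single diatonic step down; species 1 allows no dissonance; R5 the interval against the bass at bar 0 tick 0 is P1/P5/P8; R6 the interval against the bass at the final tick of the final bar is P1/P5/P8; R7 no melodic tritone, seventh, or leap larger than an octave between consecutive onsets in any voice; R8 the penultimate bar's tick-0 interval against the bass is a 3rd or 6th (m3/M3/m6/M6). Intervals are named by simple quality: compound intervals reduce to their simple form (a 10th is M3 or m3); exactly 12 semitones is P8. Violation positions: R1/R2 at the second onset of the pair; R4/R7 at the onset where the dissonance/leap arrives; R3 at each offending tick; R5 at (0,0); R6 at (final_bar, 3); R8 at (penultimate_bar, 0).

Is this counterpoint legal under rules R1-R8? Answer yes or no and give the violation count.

bar 0: v0=F3 v1=F4 (P8)
bar 1: v0=E3 v1=E4 (P8)
bar 2: v0=C3 v1=A3 (M6)
bar 3: v0=E3 v1=C4 (m6)
bar 4: v0=F3 v1=A3 (M3)
bar 5: v0=A3 v1=F4 (m6)
bar 6: v0=G3 v1=B3 (M3)
bar 7: v0=G3 v1=D4 (P5)
bar 8: v0=F3 v1=F4 (P8)
  R7 @ bar6.0: F4->B3 leap 6st
  R8 @ bar7.0: penult P5 not 3rd/6th

No (2 violations)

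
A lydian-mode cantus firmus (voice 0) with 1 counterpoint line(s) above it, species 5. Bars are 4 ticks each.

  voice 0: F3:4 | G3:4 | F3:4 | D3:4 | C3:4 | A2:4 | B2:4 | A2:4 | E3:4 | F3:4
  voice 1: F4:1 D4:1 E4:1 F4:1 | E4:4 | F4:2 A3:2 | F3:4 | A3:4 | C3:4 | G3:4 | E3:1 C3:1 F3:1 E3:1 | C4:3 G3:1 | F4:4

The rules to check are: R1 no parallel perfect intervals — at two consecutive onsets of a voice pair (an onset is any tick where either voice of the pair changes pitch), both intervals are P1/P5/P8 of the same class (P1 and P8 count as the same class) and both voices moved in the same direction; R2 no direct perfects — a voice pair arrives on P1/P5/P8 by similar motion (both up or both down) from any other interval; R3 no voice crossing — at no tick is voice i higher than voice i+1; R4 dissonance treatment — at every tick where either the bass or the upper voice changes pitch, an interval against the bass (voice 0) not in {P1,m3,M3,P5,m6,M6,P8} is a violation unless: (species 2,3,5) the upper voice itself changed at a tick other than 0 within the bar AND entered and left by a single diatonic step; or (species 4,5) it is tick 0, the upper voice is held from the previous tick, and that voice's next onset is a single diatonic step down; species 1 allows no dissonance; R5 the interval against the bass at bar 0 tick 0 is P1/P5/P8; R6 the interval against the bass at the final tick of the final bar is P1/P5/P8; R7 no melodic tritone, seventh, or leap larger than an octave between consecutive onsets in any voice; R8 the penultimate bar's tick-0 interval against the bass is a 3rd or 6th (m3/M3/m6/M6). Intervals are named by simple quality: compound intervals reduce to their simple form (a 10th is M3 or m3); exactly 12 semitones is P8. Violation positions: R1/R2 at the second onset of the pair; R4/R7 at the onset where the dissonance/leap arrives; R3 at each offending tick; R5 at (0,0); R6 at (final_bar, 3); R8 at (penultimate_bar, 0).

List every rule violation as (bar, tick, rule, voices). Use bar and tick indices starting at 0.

bar 0: v0=F3 v1=F4 downbeat P8
bar 1: v0=G3 v1=E4 downbeat M6
bar 2: v0=F3 v1=F4 downbeat P8
bar 3: v0=D3 v1=F3 downbeat m3
bar 4: v0=C3 v1=A3 downbeat M6
bar 5: v0=A2 v1=C3 downbeat m3
bar 6: v0=B2 v1=G3 downbeat m6
bar 7: v0=A2 v1=E3 downbeat P5
bar 8: v0=E3 v1=C4 downbeat m6
bar 9: v0=F3 v1=F4 downbeat P8
  -> R2 @ bar 7 tick 0 v(0, 1): B2/G3 m6 -> A2/E3 P5 similar
  -> R2 @ bar 9 tick 0 v(0, 1): E3/G3 m3 -> F3/F4 P8 similar
  -> R7 @ bar 9 tick 0 v(1,): G3->F4 leap 10st

(7, 0, R2, (0, 1))
(9, 0, R2, (0, 1))
(9, 0, R7, (1,))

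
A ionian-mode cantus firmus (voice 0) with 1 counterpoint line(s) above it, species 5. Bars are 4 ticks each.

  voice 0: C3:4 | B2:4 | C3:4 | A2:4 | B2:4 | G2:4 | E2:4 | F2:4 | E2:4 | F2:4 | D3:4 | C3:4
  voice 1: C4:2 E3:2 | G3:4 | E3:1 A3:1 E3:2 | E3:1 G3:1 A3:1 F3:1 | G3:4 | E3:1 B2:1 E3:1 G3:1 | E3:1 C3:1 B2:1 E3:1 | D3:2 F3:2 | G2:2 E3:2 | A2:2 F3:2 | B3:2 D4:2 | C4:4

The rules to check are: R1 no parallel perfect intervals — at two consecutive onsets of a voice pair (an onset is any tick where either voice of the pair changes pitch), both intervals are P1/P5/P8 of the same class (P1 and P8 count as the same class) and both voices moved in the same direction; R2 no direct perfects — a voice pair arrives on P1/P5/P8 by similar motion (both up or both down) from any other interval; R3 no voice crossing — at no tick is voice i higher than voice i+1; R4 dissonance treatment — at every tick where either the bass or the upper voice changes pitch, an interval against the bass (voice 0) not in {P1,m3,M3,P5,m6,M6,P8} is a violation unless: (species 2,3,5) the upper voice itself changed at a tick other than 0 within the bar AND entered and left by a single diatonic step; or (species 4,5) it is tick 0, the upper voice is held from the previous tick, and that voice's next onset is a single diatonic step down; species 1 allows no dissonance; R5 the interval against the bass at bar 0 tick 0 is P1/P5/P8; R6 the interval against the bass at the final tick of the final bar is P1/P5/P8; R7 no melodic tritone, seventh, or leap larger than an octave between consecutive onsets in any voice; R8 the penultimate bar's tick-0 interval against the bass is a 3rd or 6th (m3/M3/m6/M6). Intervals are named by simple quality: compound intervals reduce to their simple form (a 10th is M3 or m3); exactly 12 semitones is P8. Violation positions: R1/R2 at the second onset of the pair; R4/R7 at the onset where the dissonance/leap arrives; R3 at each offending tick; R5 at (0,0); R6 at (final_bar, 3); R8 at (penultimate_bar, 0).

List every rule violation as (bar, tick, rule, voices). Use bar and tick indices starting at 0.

(3, 1, R4, (0, 1))
(6, 0, R1, (0, 1))
(8, 0, R7, (1,))
(10, 0, R7, (1,))
(11, 0, R1, (0, 1))

bar 0: v0=C3 v1=C4 downbeat P8
bar 1: v0=B2 v1=G3 downbeat m6
bar 2: v0=C3 v1=E3 downbeat M3
bar 3: v0=A2 v1=E3 downbeat P5
bar 4: v0=B2 v1=G3 downbeat m6
bar 5: v0=G2 v1=E3 downbeat M6
bar 6: v0=E2 v1=E3 downbeat P8
bar 7: v0=F2 v1=D3 downbeat M6
bar 8: v0=E2 v1=G2 downbeat m3
bar 9: v0=F2 v1=A2 downbeat M3
bar 10: v0=D3 v1=B3 downbeat M6
bar 11: v0=C3 v1=C4 downbeat P8
  -> R4 @ bar 3 tick 1 v(0, 1): A2/G3 m7 untreated
  -> R1 @ bar 6 tick 0 v(0, 1): G2/G3 P8 -> E2/E3 P8 similar
  -> R7 @ bar 8 tick 0 v(1,): F3->G2 leap 10st
  -> R7 @ bar 10 tick 0 v(1,): F3->B3 leap 6st
  -> R1 @ bar 11 tick 0 v(0, 1): D3/D4 P8 -> C3/C4 P8 similar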